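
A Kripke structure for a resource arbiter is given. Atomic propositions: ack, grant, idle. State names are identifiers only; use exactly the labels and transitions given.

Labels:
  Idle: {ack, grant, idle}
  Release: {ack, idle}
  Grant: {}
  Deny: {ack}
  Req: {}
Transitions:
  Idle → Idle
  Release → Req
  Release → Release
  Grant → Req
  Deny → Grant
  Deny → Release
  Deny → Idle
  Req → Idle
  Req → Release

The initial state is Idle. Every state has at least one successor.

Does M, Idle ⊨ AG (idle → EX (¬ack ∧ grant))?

Violated

States satisfying idle → EX (¬ack ∧ grant): {Grant, Deny, Req}.
States satisfying AG (idle → EX (¬ack ∧ grant)): ∅.
Idle is reachable from Idle and violates idle → EX (¬ack ∧ grant), so AG fails at Idle.
Idle ∉ Sat(AG (idle → EX (¬ack ∧ grant))).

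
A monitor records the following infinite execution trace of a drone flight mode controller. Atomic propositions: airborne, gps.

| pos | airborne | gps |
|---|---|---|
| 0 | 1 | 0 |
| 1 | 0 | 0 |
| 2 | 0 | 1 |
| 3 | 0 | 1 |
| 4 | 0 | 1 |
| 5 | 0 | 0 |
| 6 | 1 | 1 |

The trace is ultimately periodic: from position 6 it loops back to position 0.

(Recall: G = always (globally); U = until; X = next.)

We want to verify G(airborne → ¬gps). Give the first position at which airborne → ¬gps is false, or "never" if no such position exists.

Check airborne → ¬gps at each position in order: 0 ✓, 1 ✓, 2 ✓, 3 ✓, 4 ✓, 5 ✓.
At position 6 the labels are {airborne, gps}, so airborne → ¬gps is false there. This is the first violation.

6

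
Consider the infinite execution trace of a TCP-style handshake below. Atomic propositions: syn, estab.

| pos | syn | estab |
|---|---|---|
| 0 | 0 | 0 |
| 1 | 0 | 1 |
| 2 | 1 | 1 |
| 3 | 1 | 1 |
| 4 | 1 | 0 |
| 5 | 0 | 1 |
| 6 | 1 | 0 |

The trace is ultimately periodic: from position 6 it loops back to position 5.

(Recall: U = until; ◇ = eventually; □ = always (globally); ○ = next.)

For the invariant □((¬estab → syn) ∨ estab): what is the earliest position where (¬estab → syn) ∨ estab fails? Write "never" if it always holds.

At position 0 the labels are {}, so (¬estab → syn) ∨ estab is false there. This is the first violation.

0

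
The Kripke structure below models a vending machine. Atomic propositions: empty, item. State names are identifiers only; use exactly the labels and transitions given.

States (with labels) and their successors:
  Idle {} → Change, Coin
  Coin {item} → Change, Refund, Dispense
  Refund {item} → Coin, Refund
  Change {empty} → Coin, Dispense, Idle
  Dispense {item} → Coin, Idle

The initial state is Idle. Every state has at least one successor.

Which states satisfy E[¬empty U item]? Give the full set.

States satisfying ¬empty: {Idle, Coin, Refund, Dispense}.
States satisfying item: {Coin, Refund, Dispense}.
States satisfying E[¬empty U item]: {Idle, Coin, Refund, Dispense}.

{Idle, Coin, Refund, Dispense}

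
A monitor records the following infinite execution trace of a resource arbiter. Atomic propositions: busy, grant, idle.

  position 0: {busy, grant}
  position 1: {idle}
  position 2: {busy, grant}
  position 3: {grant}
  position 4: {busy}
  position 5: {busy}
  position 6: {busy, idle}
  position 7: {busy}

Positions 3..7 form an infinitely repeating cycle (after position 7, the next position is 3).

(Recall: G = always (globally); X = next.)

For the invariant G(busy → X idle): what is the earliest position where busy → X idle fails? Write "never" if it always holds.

2

Check busy → X idle at each position in order: 0 ✓, 1 ✓.
At position 2 the labels are {busy, grant} and the next position 3 has {grant}, so busy → X idle is false there. This is the first violation.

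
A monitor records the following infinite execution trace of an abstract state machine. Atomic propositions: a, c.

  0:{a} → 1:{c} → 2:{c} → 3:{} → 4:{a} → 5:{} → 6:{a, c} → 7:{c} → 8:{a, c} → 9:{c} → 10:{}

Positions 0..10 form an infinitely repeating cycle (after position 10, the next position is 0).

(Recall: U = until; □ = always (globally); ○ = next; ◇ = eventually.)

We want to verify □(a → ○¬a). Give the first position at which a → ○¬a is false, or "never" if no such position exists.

a → ○¬a holds at every position 0..10, and those are all the positions the trace ever visits, so the invariant □(a → ○¬a) is never violated.

never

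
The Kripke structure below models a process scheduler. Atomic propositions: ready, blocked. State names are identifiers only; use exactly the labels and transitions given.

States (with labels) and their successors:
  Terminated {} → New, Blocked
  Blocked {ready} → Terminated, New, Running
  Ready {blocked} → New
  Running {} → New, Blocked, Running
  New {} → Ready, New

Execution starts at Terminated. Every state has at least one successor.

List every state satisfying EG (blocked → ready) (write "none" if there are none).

{Terminated, Blocked, Running, New}

States satisfying blocked → ready: {Terminated, Blocked, Running, New}.
States satisfying EG (blocked → ready): {Terminated, Blocked, Running, New}.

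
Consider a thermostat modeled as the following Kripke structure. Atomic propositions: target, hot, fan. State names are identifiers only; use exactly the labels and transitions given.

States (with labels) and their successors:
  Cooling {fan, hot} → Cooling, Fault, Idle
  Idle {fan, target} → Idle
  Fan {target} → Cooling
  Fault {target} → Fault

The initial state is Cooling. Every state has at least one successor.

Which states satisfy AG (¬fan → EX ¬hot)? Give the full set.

{Cooling, Idle, Fault}

States satisfying ¬fan → EX ¬hot: {Cooling, Idle, Fault}.
States satisfying AG (¬fan → EX ¬hot): {Cooling, Idle, Fault}.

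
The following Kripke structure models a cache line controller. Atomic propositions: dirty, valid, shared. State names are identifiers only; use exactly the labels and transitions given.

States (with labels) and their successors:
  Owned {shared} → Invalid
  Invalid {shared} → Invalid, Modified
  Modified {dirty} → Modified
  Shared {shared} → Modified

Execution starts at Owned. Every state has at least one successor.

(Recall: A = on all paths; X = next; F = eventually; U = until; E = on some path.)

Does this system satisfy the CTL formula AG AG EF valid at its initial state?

Does not hold

States satisfying AG EF valid: ∅.
States satisfying AG AG EF valid: ∅.
Invalid is reachable from Owned and violates AG EF valid, so AG fails at Owned.
Owned ∉ Sat(AG AG EF valid).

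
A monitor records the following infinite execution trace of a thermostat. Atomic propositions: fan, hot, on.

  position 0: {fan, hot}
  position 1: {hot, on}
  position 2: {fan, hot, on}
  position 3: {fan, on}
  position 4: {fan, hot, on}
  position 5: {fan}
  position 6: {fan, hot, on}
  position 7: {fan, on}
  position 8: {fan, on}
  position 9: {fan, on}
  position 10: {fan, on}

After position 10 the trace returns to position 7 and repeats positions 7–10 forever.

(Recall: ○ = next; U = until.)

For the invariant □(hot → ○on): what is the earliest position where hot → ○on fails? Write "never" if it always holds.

Check hot → ○on at each position in order: 0 ✓, 1 ✓, 2 ✓, 3 ✓.
At position 4 the labels are {fan, hot, on} and the next position 5 has {fan}, so hot → ○on is false there. This is the first violation.

4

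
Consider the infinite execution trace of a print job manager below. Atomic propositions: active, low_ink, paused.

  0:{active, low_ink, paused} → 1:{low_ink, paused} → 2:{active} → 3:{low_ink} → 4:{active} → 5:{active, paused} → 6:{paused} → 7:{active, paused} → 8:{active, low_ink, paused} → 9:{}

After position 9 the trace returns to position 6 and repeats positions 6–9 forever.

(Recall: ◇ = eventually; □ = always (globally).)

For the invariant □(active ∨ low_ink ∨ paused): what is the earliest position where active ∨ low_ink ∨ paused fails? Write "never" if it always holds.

9

Check active ∨ low_ink ∨ paused at each position in order: 0 ✓, 1 ✓, 2 ✓, 3 ✓, 4 ✓, 5 ✓, 6 ✓, 7 ✓, 8 ✓.
At position 9 the labels are {}, so active ∨ low_ink ∨ paused is false there. This is the first violation.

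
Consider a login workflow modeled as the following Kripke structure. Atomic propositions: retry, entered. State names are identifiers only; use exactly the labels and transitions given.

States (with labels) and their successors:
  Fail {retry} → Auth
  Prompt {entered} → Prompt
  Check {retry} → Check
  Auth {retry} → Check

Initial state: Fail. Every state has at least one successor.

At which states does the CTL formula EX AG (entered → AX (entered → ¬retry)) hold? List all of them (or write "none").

States satisfying AG (entered → AX (entered → ¬retry)): {Fail, Prompt, Check, Auth}.
States satisfying EX AG (entered → AX (entered → ¬retry)): {Fail, Prompt, Check, Auth}.

{Fail, Prompt, Check, Auth}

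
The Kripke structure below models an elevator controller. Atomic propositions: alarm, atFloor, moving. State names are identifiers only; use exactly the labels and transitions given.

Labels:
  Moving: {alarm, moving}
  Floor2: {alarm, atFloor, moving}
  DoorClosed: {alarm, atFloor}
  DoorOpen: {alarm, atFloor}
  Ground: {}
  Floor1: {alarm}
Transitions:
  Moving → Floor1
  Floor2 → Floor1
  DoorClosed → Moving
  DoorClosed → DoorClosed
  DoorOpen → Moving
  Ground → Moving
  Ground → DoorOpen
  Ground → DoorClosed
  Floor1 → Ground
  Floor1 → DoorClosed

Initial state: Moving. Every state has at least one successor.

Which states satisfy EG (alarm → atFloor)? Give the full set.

{DoorClosed, Ground}

States satisfying alarm → atFloor: {Floor2, DoorClosed, DoorOpen, Ground}.
States satisfying EG (alarm → atFloor): {DoorClosed, Ground}.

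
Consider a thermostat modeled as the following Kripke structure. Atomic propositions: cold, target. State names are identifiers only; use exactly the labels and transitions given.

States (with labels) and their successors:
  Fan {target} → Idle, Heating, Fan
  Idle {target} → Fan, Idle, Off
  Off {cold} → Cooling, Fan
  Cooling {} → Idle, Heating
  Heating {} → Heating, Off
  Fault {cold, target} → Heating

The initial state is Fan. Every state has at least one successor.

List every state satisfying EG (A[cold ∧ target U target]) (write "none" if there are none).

{Fan, Idle}

States satisfying A[cold ∧ target U target]: {Fan, Idle, Fault}.
States satisfying EG (A[cold ∧ target U target]): {Fan, Idle}.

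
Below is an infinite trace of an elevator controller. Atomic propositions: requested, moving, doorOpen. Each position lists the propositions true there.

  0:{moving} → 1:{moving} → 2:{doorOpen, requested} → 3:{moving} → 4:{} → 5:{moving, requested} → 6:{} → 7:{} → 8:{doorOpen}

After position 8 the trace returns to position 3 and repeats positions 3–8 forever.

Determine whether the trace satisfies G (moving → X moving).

Does not hold

moving → X moving must hold at every position from 0 onward. It fails at position 1, so G (moving → X moving) is false.
Positions where moving holds: 0, 1, 3, 5.
Check X moving at each: 0→ok, 1→fails, 3→fails, 5→fails.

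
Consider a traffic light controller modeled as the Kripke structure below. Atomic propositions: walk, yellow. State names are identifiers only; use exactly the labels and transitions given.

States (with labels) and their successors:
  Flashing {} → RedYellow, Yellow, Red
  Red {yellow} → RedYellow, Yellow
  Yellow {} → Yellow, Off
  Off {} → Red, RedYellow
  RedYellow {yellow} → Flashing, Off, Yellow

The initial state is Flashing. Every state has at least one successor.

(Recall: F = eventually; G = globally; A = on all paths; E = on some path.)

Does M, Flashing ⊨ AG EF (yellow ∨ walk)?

Yes

States satisfying EF (yellow ∨ walk): {Flashing, Red, Yellow, Off, RedYellow}.
States satisfying AG EF (yellow ∨ walk): {Flashing, Red, Yellow, Off, RedYellow}.
Every state reachable from Flashing satisfies EF (yellow ∨ walk).
Flashing ∈ Sat(AG EF (yellow ∨ walk)).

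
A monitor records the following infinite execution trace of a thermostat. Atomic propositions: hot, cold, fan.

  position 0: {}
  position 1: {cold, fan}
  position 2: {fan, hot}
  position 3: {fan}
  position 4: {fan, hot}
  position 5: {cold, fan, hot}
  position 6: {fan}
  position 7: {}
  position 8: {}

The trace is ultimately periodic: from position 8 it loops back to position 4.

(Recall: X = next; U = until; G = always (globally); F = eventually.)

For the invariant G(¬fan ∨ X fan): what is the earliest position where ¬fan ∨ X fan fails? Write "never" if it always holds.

6

Check ¬fan ∨ X fan at each position in order: 0 ✓, 1 ✓, 2 ✓, 3 ✓, 4 ✓, 5 ✓.
At position 6 the labels are {fan} and the next position 7 has {}, so ¬fan ∨ X fan is false there. This is the first violation.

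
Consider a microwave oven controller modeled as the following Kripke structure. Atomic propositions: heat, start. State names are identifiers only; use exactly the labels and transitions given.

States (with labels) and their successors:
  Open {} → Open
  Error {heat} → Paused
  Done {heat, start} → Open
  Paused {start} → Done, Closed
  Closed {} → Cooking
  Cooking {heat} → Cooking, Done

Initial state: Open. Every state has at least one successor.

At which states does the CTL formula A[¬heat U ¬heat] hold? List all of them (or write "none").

{Open, Paused, Closed}

States satisfying ¬heat: {Open, Paused, Closed}.
States satisfying A[¬heat U ¬heat]: {Open, Paused, Closed}.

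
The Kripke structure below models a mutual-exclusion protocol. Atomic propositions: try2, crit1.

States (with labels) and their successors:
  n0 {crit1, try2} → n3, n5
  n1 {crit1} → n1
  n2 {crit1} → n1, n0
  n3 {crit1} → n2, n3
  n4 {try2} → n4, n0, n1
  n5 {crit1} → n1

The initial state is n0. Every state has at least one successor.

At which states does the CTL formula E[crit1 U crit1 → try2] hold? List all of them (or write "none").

{n0, n2, n3, n4}

States satisfying crit1: {n0, n1, n2, n3, n5}.
States satisfying crit1 → try2: {n0, n4}.
States satisfying E[crit1 U crit1 → try2]: {n0, n2, n3, n4}.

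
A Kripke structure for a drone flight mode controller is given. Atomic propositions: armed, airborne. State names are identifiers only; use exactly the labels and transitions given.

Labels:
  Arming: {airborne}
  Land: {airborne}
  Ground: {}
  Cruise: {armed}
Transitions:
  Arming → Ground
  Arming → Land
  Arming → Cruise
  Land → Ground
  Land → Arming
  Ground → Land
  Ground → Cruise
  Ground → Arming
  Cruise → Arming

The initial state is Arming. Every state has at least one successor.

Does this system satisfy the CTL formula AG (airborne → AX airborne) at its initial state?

States satisfying airborne → AX airborne: {Ground, Cruise}.
States satisfying AG (airborne → AX airborne): ∅.
Arming is reachable from Arming and violates airborne → AX airborne, so AG fails at Arming.
Arming ∉ Sat(AG (airborne → AX airborne)).

Violated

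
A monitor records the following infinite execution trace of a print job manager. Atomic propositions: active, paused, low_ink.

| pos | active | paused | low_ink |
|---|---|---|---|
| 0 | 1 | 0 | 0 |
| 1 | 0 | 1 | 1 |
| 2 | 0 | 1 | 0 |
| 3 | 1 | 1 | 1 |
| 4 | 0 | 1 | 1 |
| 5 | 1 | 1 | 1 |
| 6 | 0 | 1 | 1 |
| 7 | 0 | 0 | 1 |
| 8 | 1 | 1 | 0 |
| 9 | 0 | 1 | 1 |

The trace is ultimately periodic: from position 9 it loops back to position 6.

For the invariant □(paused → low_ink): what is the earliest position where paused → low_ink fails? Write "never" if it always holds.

Check paused → low_ink at each position in order: 0 ✓, 1 ✓.
At position 2 the labels are {paused}, so paused → low_ink is false there. This is the first violation.

2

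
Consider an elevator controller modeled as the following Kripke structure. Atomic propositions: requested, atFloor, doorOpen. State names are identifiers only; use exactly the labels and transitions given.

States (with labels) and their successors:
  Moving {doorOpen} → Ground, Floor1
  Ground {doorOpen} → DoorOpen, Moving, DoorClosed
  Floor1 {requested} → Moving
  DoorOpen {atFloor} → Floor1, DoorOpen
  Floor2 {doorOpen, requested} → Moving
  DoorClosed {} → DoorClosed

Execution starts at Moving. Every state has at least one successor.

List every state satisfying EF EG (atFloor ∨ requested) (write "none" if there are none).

States satisfying EG (atFloor ∨ requested): {DoorOpen}.
States satisfying EF EG (atFloor ∨ requested): {Moving, Ground, Floor1, DoorOpen, Floor2}.

{Moving, Ground, Floor1, DoorOpen, Floor2}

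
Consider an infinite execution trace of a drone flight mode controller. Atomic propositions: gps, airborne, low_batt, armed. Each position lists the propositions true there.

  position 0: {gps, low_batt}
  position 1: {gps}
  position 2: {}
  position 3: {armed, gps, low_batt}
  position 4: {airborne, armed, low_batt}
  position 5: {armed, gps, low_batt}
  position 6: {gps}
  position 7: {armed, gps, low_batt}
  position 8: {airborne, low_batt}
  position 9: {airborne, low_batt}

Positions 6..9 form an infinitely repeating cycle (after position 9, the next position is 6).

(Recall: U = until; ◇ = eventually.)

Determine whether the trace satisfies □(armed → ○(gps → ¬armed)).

armed → ○(gps → ¬armed) must hold at every position from 0 onward. It fails at position 4, so □(armed → ○(gps → ¬armed)) is false.
Positions where armed holds: 3, 4, 5, 7.
Check ○(gps → ¬armed) at each: 3→ok, 4→fails, 5→ok, 7→ok.

No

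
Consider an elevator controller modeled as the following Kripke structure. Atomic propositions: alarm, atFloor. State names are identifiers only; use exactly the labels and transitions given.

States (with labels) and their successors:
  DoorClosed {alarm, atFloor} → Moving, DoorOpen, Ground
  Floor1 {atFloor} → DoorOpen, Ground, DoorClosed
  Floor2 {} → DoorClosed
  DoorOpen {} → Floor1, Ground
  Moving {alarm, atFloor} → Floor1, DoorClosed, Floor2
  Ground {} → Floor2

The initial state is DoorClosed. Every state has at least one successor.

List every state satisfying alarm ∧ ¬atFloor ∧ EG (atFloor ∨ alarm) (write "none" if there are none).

none

States satisfying ¬atFloor: {Floor2, DoorOpen, Ground}.
States satisfying alarm ∧ ¬atFloor: ∅.
States satisfying atFloor ∨ alarm: {DoorClosed, Floor1, Moving}.
States satisfying EG (atFloor ∨ alarm): {DoorClosed, Floor1, Moving}.
States satisfying alarm ∧ ¬atFloor ∧ EG (atFloor ∨ alarm): ∅.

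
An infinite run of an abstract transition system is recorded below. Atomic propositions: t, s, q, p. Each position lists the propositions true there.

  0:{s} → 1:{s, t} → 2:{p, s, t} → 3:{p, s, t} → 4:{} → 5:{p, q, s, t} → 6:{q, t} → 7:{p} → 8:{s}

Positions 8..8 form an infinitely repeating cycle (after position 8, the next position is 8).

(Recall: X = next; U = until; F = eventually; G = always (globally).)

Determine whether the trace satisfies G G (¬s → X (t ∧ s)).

Does not hold

G (¬s → X (t ∧ s)) must hold at every position from 0 onward. It fails at position 0, so G G (¬s → X (t ∧ s)) is false.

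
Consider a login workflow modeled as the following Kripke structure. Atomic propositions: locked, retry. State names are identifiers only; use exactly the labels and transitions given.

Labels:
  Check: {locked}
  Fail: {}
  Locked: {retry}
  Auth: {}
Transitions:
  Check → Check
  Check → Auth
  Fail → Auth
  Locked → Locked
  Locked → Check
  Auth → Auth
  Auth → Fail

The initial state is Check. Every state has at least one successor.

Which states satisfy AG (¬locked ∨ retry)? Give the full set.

States satisfying ¬locked ∨ retry: {Fail, Locked, Auth}.
States satisfying AG (¬locked ∨ retry): {Fail, Auth}.

{Fail, Auth}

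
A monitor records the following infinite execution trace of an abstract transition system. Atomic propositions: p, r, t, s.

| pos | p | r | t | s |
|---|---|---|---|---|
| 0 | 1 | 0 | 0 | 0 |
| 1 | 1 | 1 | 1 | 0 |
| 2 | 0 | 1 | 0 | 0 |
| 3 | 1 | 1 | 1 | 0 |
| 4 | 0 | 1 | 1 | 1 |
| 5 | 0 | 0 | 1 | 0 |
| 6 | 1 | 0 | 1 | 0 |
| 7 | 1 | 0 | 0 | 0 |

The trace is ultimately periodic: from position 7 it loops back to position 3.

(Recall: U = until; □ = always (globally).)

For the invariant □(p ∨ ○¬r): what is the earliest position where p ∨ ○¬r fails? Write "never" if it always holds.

Check p ∨ ○¬r at each position in order: 0 ✓, 1 ✓.
At position 2 the labels are {r} and the next position 3 has {p, r, t}, so p ∨ ○¬r is false there. This is the first violation.

2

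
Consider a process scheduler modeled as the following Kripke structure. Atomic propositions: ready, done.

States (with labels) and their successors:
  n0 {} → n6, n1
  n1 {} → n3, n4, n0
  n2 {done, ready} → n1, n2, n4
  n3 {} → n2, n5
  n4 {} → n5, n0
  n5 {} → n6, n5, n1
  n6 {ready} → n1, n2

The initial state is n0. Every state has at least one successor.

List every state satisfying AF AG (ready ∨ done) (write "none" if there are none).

none

States satisfying AG (ready ∨ done): ∅.
States satisfying AF AG (ready ∨ done): ∅.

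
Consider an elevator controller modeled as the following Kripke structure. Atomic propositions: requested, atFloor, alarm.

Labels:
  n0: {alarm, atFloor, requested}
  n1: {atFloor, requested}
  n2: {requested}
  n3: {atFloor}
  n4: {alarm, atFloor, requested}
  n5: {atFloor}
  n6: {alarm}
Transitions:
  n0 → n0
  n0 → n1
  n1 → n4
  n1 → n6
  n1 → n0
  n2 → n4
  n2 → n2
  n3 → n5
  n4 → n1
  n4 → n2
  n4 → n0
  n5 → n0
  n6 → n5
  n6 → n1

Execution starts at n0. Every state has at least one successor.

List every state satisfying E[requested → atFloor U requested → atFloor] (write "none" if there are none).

States satisfying requested → atFloor: {n0, n1, n3, n4, n5, n6}.
States satisfying E[requested → atFloor U requested → atFloor]: {n0, n1, n3, n4, n5, n6}.

{n0, n1, n3, n4, n5, n6}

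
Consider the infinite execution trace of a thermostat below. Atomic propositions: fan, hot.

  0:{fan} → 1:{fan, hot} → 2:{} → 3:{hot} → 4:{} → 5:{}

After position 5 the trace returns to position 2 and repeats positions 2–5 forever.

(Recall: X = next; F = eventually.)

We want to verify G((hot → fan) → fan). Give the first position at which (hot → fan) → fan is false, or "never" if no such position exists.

Check (hot → fan) → fan at each position in order: 0 ✓, 1 ✓.
At position 2 the labels are {}, so (hot → fan) → fan is false there. This is the first violation.

2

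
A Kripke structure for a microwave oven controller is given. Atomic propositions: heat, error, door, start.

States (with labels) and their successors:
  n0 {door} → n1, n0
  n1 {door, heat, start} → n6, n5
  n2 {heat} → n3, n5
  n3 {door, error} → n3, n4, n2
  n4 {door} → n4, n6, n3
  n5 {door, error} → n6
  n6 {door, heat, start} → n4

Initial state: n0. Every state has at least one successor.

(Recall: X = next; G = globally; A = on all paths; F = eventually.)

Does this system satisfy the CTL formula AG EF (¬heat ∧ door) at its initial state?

States satisfying EF (¬heat ∧ door): {n0, n1, n2, n3, n4, n5, n6}.
States satisfying AG EF (¬heat ∧ door): {n0, n1, n2, n3, n4, n5, n6}.
Every state reachable from n0 satisfies EF (¬heat ∧ door).
n0 ∈ Sat(AG EF (¬heat ∧ door)).

Yes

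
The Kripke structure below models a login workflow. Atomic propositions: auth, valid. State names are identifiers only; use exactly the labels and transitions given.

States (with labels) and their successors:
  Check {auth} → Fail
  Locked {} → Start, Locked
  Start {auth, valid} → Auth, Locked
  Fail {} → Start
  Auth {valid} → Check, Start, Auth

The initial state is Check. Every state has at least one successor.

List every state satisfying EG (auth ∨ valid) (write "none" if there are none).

States satisfying auth ∨ valid: {Check, Start, Auth}.
States satisfying EG (auth ∨ valid): {Start, Auth}.

{Start, Auth}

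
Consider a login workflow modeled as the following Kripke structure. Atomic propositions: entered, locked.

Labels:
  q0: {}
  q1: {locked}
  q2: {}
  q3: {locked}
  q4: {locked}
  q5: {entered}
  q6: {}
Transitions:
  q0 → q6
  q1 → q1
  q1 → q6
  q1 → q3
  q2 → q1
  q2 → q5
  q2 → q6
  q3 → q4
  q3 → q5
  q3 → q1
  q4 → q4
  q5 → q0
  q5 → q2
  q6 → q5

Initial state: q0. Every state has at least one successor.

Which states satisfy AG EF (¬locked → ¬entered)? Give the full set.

{q0, q1, q2, q3, q4, q5, q6}

States satisfying EF (¬locked → ¬entered): {q0, q1, q2, q3, q4, q5, q6}.
States satisfying AG EF (¬locked → ¬entered): {q0, q1, q2, q3, q4, q5, q6}.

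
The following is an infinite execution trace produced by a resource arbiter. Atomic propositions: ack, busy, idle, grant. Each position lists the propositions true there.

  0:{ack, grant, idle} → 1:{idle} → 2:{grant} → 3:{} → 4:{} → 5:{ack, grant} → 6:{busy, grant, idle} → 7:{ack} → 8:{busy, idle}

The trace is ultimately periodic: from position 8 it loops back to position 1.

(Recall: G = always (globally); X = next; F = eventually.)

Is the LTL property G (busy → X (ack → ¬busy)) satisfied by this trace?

Holds

busy → X (ack → ¬busy) holds at every position 0..8, and those are all positions ever visited, so G (busy → X (ack → ¬busy)) holds.
Positions where busy holds: 6, 8.
Check X (ack → ¬busy) at each: 6→ok, 8→ok.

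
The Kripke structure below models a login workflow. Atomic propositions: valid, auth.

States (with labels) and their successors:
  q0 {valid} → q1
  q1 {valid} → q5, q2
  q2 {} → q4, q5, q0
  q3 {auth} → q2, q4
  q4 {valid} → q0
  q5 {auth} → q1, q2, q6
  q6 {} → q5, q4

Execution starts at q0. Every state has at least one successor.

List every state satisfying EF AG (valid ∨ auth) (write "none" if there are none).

States satisfying AG (valid ∨ auth): ∅.
States satisfying EF AG (valid ∨ auth): ∅.

none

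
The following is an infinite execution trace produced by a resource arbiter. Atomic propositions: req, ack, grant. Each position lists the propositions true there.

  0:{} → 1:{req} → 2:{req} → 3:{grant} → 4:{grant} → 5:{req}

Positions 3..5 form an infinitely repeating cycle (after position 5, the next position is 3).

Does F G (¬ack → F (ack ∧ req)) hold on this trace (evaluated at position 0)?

G (¬ack → F (ack ∧ req)) is false at every position 0..5, so it never becomes true and F G (¬ack → F (ack ∧ req)) fails.

No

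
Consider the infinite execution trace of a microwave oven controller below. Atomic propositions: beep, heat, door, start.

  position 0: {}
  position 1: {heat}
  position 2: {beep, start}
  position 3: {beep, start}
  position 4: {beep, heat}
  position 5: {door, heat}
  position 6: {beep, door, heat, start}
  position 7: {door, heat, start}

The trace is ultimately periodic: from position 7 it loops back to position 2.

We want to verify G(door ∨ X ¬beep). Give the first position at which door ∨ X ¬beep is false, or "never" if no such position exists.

Check door ∨ X ¬beep at each position in order: 0 ✓.
At position 1 the labels are {heat} and the next position 2 has {beep, start}, so door ∨ X ¬beep is false there. This is the first violation.

1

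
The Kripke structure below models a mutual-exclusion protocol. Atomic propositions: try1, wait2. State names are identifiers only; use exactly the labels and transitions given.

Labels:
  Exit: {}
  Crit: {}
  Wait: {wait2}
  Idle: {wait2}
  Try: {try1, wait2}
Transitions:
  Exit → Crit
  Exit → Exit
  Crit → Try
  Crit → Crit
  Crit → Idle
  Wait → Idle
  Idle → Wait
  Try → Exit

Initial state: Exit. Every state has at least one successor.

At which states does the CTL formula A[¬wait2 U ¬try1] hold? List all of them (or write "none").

States satisfying ¬wait2: {Exit, Crit}.
States satisfying ¬try1: {Exit, Crit, Wait, Idle}.
States satisfying A[¬wait2 U ¬try1]: {Exit, Crit, Wait, Idle}.

{Exit, Crit, Wait, Idle}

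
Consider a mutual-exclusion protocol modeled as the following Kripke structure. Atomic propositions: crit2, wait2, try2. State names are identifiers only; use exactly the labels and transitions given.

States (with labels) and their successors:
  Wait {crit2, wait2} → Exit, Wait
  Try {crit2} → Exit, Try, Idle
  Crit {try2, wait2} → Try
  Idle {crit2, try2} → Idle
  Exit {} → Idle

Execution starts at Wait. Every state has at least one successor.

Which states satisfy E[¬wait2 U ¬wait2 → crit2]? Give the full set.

{Wait, Try, Crit, Idle, Exit}

States satisfying ¬wait2: {Try, Idle, Exit}.
States satisfying ¬wait2 → crit2: {Wait, Try, Crit, Idle}.
States satisfying E[¬wait2 U ¬wait2 → crit2]: {Wait, Try, Crit, Idle, Exit}.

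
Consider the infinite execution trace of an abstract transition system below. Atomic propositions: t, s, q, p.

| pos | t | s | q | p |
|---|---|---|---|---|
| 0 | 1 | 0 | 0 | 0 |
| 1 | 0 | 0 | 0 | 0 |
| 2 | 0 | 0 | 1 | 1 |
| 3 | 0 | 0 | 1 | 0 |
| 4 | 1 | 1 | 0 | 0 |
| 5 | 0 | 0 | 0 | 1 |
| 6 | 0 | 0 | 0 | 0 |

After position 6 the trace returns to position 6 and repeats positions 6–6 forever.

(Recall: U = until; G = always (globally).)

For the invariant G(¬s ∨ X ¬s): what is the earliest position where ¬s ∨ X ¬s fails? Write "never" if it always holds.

never

¬s ∨ X ¬s holds at every position 0..6, and those are all the positions the trace ever visits, so the invariant G(¬s ∨ X ¬s) is never violated.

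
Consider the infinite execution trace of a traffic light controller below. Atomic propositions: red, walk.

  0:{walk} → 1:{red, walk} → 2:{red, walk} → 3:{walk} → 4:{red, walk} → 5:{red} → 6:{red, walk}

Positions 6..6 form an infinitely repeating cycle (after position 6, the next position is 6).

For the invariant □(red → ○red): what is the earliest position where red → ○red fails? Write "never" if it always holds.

Check red → ○red at each position in order: 0 ✓, 1 ✓.
At position 2 the labels are {red, walk} and the next position 3 has {walk}, so red → ○red is false there. This is the first violation.

2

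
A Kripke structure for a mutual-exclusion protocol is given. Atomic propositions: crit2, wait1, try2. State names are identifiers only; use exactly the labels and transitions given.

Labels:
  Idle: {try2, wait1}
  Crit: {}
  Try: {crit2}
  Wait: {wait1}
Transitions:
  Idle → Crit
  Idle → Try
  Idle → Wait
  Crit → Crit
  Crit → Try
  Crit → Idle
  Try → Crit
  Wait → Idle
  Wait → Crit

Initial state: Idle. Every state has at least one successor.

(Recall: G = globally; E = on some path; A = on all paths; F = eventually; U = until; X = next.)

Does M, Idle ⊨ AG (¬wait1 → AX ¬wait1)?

Does not hold

States satisfying ¬wait1 → AX ¬wait1: {Idle, Try, Wait}.
States satisfying AG (¬wait1 → AX ¬wait1): ∅.
Crit is reachable from Idle and violates ¬wait1 → AX ¬wait1, so AG fails at Idle.
Idle ∉ Sat(AG (¬wait1 → AX ¬wait1)).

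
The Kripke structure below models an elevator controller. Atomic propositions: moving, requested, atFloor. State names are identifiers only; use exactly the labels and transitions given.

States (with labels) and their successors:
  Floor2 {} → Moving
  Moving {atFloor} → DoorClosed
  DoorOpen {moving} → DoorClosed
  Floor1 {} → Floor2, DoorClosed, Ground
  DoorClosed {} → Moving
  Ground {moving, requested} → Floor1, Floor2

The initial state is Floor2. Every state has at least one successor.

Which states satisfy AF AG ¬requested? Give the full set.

{Floor2, Moving, DoorOpen, DoorClosed}

States satisfying AG ¬requested: {Floor2, Moving, DoorOpen, DoorClosed}.
States satisfying AF AG ¬requested: {Floor2, Moving, DoorOpen, DoorClosed}.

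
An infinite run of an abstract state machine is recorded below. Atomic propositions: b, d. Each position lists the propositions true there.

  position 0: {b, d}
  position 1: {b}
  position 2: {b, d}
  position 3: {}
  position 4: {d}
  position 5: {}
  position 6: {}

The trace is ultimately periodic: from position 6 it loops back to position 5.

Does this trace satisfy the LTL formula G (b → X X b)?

Violated

b → X X b must hold at every position from 0 onward. It fails at position 1, so G (b → X X b) is false.
Positions where b holds: 0, 1, 2.
Check X X b at each: 0→ok, 1→fails, 2→fails.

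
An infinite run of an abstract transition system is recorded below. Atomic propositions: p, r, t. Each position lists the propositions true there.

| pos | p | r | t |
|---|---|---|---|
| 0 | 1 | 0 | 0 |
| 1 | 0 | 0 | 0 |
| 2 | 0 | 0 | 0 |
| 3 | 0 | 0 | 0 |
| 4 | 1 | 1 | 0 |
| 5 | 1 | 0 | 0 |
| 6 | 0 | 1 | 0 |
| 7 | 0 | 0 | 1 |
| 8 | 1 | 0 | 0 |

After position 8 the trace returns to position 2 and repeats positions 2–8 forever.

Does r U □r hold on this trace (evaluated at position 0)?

Violated

Walking from position 0: at position 0, □r has not yet held and r fails, so r U □r is false.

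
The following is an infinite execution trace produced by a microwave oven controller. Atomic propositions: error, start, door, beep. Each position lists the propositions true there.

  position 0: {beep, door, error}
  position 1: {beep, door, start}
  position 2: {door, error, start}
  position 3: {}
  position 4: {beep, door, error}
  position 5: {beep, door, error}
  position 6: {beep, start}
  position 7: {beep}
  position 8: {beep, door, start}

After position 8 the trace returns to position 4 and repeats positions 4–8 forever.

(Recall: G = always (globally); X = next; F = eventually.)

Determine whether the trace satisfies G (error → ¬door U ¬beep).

Does not hold

error → ¬door U ¬beep must hold at every position from 0 onward. It fails at position 0, so G (error → ¬door U ¬beep) is false.
Positions where error holds: 0, 2, 4, 5.
Check ¬door U ¬beep at each: 0→fails, 2→ok, 4→fails, 5→fails.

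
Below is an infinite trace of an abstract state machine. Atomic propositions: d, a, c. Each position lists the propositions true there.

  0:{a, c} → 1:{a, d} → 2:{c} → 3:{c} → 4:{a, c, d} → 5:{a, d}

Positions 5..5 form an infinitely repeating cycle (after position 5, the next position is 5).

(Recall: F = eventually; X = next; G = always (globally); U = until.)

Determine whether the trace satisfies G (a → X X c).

No

a → X X c must hold at every position from 0 onward. It fails at position 4, so G (a → X X c) is false.
Positions where a holds: 0, 1, 4, 5.
Check X X c at each: 0→ok, 1→ok, 4→fails, 5→fails.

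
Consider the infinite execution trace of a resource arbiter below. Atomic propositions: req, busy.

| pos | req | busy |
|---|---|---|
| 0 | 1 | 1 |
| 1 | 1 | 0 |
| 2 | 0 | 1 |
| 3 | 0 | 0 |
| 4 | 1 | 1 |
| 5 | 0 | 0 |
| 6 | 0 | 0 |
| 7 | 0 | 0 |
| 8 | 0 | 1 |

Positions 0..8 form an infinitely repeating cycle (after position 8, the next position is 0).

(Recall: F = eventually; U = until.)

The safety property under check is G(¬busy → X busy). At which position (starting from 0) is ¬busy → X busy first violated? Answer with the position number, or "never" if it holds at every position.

5

Check ¬busy → X busy at each position in order: 0 ✓, 1 ✓, 2 ✓, 3 ✓, 4 ✓.
At position 5 the labels are {} and the next position 6 has {}, so ¬busy → X busy is false there. This is the first violation.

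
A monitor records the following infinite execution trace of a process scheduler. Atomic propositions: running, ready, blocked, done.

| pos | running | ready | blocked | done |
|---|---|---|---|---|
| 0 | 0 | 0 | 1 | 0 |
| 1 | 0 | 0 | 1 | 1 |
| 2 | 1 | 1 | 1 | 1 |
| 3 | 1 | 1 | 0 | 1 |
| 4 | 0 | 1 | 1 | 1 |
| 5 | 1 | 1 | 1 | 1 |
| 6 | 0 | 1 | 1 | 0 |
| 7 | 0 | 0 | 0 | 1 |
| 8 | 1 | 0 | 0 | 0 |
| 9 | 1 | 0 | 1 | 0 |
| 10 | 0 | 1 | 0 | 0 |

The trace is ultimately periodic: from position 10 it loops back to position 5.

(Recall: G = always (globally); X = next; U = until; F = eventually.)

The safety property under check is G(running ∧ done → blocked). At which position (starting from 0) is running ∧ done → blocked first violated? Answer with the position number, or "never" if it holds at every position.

Check running ∧ done → blocked at each position in order: 0 ✓, 1 ✓, 2 ✓.
At position 3 the labels are {done, ready, running}, so running ∧ done → blocked is false there. This is the first violation.

3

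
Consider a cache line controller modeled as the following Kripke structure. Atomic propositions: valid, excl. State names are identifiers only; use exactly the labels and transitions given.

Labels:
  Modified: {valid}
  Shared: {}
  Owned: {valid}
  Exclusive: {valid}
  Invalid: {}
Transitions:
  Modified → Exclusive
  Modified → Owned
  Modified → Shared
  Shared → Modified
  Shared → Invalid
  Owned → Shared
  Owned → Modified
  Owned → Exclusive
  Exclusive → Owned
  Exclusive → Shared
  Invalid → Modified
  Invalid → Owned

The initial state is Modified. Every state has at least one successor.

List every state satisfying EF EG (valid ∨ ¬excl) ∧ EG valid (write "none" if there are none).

{Modified, Owned, Exclusive}

States satisfying EG (valid ∨ ¬excl): {Modified, Shared, Owned, Exclusive, Invalid}.
States satisfying EF EG (valid ∨ ¬excl): {Modified, Shared, Owned, Exclusive, Invalid}.
States satisfying valid: {Modified, Owned, Exclusive}.
States satisfying EG valid: {Modified, Owned, Exclusive}.
States satisfying EF EG (valid ∨ ¬excl) ∧ EG valid: {Modified, Owned, Exclusive}.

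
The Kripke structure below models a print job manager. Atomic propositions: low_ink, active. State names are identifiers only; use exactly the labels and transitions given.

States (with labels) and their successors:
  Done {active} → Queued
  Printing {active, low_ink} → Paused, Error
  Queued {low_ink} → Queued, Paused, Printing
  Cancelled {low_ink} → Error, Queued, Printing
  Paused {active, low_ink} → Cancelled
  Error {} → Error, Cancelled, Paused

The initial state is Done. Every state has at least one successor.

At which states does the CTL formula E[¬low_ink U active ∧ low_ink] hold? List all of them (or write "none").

States satisfying ¬low_ink: {Done, Error}.
States satisfying active ∧ low_ink: {Printing, Paused}.
States satisfying E[¬low_ink U active ∧ low_ink]: {Printing, Paused, Error}.

{Printing, Paused, Error}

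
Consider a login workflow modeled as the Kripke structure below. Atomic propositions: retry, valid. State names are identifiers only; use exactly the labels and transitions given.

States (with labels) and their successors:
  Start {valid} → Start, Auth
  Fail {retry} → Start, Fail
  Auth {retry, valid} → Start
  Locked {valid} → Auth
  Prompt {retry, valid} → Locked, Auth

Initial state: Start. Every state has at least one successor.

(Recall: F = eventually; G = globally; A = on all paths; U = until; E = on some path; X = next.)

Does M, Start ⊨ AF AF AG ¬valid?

States satisfying AF AG ¬valid: ∅.
States satisfying AF AF AG ¬valid: ∅.
There is a path from Start along which AF AG ¬valid never holds.
Start ∉ Sat(AF AF AG ¬valid).

Violated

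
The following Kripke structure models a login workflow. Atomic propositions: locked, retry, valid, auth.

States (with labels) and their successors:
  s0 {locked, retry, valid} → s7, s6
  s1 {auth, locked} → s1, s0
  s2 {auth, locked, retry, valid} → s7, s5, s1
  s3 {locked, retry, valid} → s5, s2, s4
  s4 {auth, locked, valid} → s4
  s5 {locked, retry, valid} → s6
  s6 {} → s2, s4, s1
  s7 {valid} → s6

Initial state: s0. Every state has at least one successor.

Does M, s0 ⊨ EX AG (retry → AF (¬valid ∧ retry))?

States satisfying AG (retry → AF (¬valid ∧ retry)): {s4}.
States satisfying EX AG (retry → AF (¬valid ∧ retry)): {s3, s4, s6}.
No suitable path/successor from s0 witnesses the formula.
s0 ∉ Sat(EX AG (retry → AF (¬valid ∧ retry))).

Does not hold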